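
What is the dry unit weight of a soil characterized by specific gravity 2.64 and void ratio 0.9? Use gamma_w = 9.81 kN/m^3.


Using gamma_d = Gs * gamma_w / (1 + e)
gamma_d = 2.64 * 9.81 / (1 + 0.9)
gamma_d = 2.64 * 9.81 / 1.9
gamma_d = 13.631 kN/m^3


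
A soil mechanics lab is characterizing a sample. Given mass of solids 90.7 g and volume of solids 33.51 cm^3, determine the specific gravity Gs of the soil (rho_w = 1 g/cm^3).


Result: 2.707

Derivation:
Using Gs = m_s / (V_s * rho_w)
Since rho_w = 1 g/cm^3:
Gs = 90.7 / 33.51
Gs = 2.707


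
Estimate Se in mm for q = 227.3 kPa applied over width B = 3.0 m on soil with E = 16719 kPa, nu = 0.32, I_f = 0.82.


Using Se = q * B * (1 - nu^2) * I_f / E
1 - nu^2 = 1 - 0.32^2 = 0.8976
Se = 227.3 * 3.0 * 0.8976 * 0.82 / 16719
Se = 0.030020 m
Convert to mm: Se = 0.030020 * 1000 = 30.02 mm


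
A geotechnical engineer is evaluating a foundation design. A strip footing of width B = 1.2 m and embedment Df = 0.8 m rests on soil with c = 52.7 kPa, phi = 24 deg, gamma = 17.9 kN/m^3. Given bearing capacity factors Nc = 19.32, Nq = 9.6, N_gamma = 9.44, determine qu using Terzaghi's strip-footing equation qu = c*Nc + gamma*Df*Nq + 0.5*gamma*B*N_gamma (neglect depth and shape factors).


Result: 1257.02 kPa

Derivation:
Compute qu = c*Nc + gamma*Df*Nq + 0.5*gamma*B*N_gamma
Term 1: 52.7 * 19.32 = 1018.164
Term 2: 17.9 * 0.8 * 9.6 = 137.472
Term 3: 0.5 * 17.9 * 1.2 * 9.44 = 101.3856
qu = 1018.164 + 137.472 + 101.3856
qu = 1257.02 kPa


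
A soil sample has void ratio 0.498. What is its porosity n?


Using the relation n = e / (1 + e)
n = 0.498 / (1 + 0.498)
n = 0.498 / 1.498
n = 0.3324


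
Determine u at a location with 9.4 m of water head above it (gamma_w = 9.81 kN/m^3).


Result: 92.21 kPa

Derivation:
Using u = gamma_w * h_w
u = 9.81 * 9.4
u = 92.21 kPa


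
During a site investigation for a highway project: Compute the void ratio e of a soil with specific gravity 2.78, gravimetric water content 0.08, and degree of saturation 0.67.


Result: 0.3319

Derivation:
Using the relation e = Gs * w / S
e = 2.78 * 0.08 / 0.67
e = 0.3319


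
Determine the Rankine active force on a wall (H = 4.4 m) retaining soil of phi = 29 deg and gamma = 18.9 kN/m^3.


Compute active earth pressure coefficient:
Ka = tan^2(45 - phi/2) = tan^2(30.5) = 0.346974
Compute active force:
Pa = 0.5 * Ka * gamma * H^2
Pa = 0.5 * 0.346974 * 18.9 * 4.4^2
Pa = 63.48 kN/m


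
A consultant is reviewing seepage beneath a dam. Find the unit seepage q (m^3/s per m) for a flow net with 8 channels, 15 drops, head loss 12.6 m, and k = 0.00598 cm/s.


Convert k to m/s for unit consistency with H:
k = 0.00598 cm/s = 0.00598 / 100 m/s = 5.98e-05 m/s
Using q = k * H * Nf / Nd
Nf / Nd = 8 / 15 = 0.5333
q = 5.98e-05 * 12.6 * 0.5333
q = 0.0004019 m^3/s per m


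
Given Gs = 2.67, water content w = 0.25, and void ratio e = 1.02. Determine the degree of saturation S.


Result: 0.6544

Derivation:
Using S = Gs * w / e
S = 2.67 * 0.25 / 1.02
S = 0.6544


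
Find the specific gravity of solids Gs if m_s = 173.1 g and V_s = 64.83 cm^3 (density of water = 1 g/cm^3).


Using Gs = m_s / (V_s * rho_w)
Since rho_w = 1 g/cm^3:
Gs = 173.1 / 64.83
Gs = 2.67


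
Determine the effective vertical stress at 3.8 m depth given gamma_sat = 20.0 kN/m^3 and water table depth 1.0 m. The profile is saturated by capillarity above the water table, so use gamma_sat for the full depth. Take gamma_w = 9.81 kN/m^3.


Total stress = gamma_sat * depth
sigma = 20.0 * 3.8 = 76.0 kPa
Pore water pressure u = gamma_w * (depth - d_wt)
u = 9.81 * (3.8 - 1.0) = 27.468 kPa
Effective stress = sigma - u
sigma' = 76.0 - 27.468 = 48.53 kPa


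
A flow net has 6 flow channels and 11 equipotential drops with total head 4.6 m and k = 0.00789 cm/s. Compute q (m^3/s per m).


Result: 0.000198 m^3/s per m

Derivation:
Convert k to m/s for unit consistency with H:
k = 0.00789 cm/s = 0.00789 / 100 m/s = 7.89e-05 m/s
Using q = k * H * Nf / Nd
Nf / Nd = 6 / 11 = 0.5455
q = 7.89e-05 * 4.6 * 0.5455
q = 0.000198 m^3/s per m


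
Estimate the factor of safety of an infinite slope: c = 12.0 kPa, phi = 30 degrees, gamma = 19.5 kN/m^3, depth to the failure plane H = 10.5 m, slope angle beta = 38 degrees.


Using Fs = c / (gamma*H*sin(beta)*cos(beta)) + tan(phi)/tan(beta)
Cohesion contribution = 12.0 / (19.5*10.5*sin(38)*cos(38))
Cohesion contribution = 0.120805
Friction contribution = tan(30)/tan(38) = 0.738975
Fs = 0.120805 + 0.738975
Fs = 0.86


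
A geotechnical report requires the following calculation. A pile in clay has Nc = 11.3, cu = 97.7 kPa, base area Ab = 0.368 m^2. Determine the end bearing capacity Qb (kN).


Using Qb = Nc * cu * Ab
Qb = 11.3 * 97.7 * 0.368
Qb = 406.28 kN


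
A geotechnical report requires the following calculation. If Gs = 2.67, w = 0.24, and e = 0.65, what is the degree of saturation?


Result: 0.9858

Derivation:
Using S = Gs * w / e
S = 2.67 * 0.24 / 0.65
S = 0.9858


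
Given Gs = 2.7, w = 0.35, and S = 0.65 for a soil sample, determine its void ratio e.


Using the relation e = Gs * w / S
e = 2.7 * 0.35 / 0.65
e = 1.4538


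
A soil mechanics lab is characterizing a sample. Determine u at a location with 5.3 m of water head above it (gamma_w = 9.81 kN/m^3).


Result: 51.99 kPa

Derivation:
Using u = gamma_w * h_w
u = 9.81 * 5.3
u = 51.99 kPa


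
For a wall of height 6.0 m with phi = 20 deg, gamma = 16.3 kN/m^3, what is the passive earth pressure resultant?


Result: 598.42 kN/m

Derivation:
Compute passive earth pressure coefficient:
Kp = tan^2(45 + phi/2) = tan^2(55.0) = 2.039607
Compute passive force:
Pp = 0.5 * Kp * gamma * H^2
Pp = 0.5 * 2.039607 * 16.3 * 6.0^2
Pp = 598.42 kN/m


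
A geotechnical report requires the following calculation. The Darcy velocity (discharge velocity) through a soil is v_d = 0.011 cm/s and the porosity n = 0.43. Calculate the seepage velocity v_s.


Using v_s = v_d / n
v_s = 0.011 / 0.43
v_s = 0.02558 cm/s


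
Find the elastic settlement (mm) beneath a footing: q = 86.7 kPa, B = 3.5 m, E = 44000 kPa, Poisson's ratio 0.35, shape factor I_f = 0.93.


Result: 5.628 mm

Derivation:
Using Se = q * B * (1 - nu^2) * I_f / E
1 - nu^2 = 1 - 0.35^2 = 0.8775
Se = 86.7 * 3.5 * 0.8775 * 0.93 / 44000
Se = 0.005628 m
Convert to mm: Se = 0.005628 * 1000 = 5.628 mm


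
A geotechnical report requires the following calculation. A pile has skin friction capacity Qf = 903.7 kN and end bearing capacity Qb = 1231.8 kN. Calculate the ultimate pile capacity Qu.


Using Qu = Qf + Qb
Qu = 903.7 + 1231.8
Qu = 2135.5 kN


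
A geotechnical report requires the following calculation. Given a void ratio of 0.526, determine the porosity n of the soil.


Result: 0.3447

Derivation:
Using the relation n = e / (1 + e)
n = 0.526 / (1 + 0.526)
n = 0.526 / 1.526
n = 0.3447


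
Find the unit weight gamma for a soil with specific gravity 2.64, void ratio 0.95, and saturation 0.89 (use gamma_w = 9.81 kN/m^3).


Result: 17.535 kN/m^3

Derivation:
Using gamma = gamma_w * (Gs + S*e) / (1 + e)
Numerator: Gs + S*e = 2.64 + 0.89*0.95 = 3.4855
Denominator: 1 + e = 1 + 0.95 = 1.95
gamma = 9.81 * 3.4855 / 1.95
gamma = 17.535 kN/m^3


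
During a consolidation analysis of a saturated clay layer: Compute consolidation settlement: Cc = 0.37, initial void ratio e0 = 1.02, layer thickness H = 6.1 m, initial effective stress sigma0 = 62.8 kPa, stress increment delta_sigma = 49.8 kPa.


Result: 0.2833 m

Derivation:
Using Sc = Cc * H / (1 + e0) * log10((sigma0 + delta_sigma) / sigma0)
Stress ratio = (62.8 + 49.8) / 62.8 = 1.79299
log10(1.79299) = 0.253579
Cc * H / (1 + e0) = 0.37 * 6.1 / (1 + 1.02) = 1.11733
Sc = 1.11733 * 0.253579
Sc = 0.2833 m


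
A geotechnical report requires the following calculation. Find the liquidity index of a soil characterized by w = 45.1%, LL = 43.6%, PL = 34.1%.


First compute the plasticity index:
PI = LL - PL = 43.6 - 34.1 = 9.5
Then compute the liquidity index:
LI = (w - PL) / PI
LI = (45.1 - 34.1) / 9.5
LI = 1.158


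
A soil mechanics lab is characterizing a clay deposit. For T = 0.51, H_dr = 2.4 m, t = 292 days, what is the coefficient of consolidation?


Result: 0.01006 m^2/day

Derivation:
Using cv = T * H_dr^2 / t
H_dr^2 = 2.4^2 = 5.76
cv = 0.51 * 5.76 / 292
cv = 0.01006 m^2/day


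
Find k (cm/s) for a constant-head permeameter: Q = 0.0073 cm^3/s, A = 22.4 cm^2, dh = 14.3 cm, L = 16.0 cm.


Compute hydraulic gradient:
i = dh / L = 14.3 / 16.0 = 0.89375
Then apply Darcy's law:
k = Q / (A * i)
k = 0.0073 / (22.4 * 0.89375)
k = 0.0073 / 20.02
k = 0.000365 cm/s


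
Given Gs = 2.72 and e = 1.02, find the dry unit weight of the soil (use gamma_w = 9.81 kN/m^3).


Using gamma_d = Gs * gamma_w / (1 + e)
gamma_d = 2.72 * 9.81 / (1 + 1.02)
gamma_d = 2.72 * 9.81 / 2.02
gamma_d = 13.21 kN/m^3


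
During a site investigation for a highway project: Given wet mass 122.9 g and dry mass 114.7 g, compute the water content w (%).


Result: 7.15 %

Derivation:
Using w = (m_wet - m_dry) / m_dry * 100
m_wet - m_dry = 122.9 - 114.7 = 8.2 g
w = 8.2 / 114.7 * 100
w = 7.15 %


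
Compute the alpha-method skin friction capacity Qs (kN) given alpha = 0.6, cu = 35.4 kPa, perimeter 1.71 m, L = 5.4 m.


Using Qs = alpha * cu * perimeter * L
Qs = 0.6 * 35.4 * 1.71 * 5.4
Qs = 196.13 kN


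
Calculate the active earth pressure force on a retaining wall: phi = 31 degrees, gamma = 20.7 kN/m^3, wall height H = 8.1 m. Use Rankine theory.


Compute active earth pressure coefficient:
Ka = tan^2(45 - phi/2) = tan^2(29.5) = 0.320099
Compute active force:
Pa = 0.5 * Ka * gamma * H^2
Pa = 0.5 * 0.320099 * 20.7 * 8.1^2
Pa = 217.37 kN/m


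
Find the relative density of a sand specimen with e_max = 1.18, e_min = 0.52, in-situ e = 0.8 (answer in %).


Using Dr = (e_max - e) / (e_max - e_min) * 100
e_max - e = 1.18 - 0.8 = 0.38
e_max - e_min = 1.18 - 0.52 = 0.66
Dr = 0.38 / 0.66 * 100
Dr = 57.58 %


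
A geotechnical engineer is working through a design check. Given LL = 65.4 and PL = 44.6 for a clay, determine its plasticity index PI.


Result: 20.8

Derivation:
Using PI = LL - PL
PI = 65.4 - 44.6
PI = 20.8


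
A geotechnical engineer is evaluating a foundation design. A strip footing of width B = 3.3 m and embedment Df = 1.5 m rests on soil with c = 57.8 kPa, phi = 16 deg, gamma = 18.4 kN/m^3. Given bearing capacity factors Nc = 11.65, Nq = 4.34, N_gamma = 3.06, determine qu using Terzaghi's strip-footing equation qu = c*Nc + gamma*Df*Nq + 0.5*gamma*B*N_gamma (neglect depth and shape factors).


Result: 886.06 kPa

Derivation:
Compute qu = c*Nc + gamma*Df*Nq + 0.5*gamma*B*N_gamma
Term 1: 57.8 * 11.65 = 673.37
Term 2: 18.4 * 1.5 * 4.34 = 119.784
Term 3: 0.5 * 18.4 * 3.3 * 3.06 = 92.9016
qu = 673.37 + 119.784 + 92.9016
qu = 886.06 kPa


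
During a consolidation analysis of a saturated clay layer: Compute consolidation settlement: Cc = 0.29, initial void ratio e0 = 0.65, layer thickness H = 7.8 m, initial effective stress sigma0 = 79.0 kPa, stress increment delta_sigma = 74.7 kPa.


Result: 0.3963 m

Derivation:
Using Sc = Cc * H / (1 + e0) * log10((sigma0 + delta_sigma) / sigma0)
Stress ratio = (79.0 + 74.7) / 79.0 = 1.94557
log10(1.94557) = 0.289047
Cc * H / (1 + e0) = 0.29 * 7.8 / (1 + 0.65) = 1.37091
Sc = 1.37091 * 0.289047
Sc = 0.3963 m


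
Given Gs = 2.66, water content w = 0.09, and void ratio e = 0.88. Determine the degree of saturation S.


Result: 0.272

Derivation:
Using S = Gs * w / e
S = 2.66 * 0.09 / 0.88
S = 0.272


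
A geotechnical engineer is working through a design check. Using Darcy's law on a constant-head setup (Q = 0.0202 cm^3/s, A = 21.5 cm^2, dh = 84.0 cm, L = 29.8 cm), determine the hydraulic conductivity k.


Result: 0.000333 cm/s

Derivation:
Compute hydraulic gradient:
i = dh / L = 84.0 / 29.8 = 2.81879
Then apply Darcy's law:
k = Q / (A * i)
k = 0.0202 / (21.5 * 2.81879)
k = 0.0202 / 60.604
k = 0.000333 cm/s


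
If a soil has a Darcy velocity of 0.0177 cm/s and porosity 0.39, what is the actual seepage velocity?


Using v_s = v_d / n
v_s = 0.0177 / 0.39
v_s = 0.04538 cm/s


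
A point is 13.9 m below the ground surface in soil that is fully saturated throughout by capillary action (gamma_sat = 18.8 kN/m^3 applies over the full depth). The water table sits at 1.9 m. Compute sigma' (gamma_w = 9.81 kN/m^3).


Total stress = gamma_sat * depth
sigma = 18.8 * 13.9 = 261.32 kPa
Pore water pressure u = gamma_w * (depth - d_wt)
u = 9.81 * (13.9 - 1.9) = 117.72 kPa
Effective stress = sigma - u
sigma' = 261.32 - 117.72 = 143.6 kPa


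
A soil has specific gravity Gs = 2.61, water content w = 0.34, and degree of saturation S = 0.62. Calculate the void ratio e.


Result: 1.4313

Derivation:
Using the relation e = Gs * w / S
e = 2.61 * 0.34 / 0.62
e = 1.4313


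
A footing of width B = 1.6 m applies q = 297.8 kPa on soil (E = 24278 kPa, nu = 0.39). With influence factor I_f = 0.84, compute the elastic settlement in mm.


Result: 13.978 mm

Derivation:
Using Se = q * B * (1 - nu^2) * I_f / E
1 - nu^2 = 1 - 0.39^2 = 0.8479
Se = 297.8 * 1.6 * 0.8479 * 0.84 / 24278
Se = 0.013978 m
Convert to mm: Se = 0.013978 * 1000 = 13.978 mm


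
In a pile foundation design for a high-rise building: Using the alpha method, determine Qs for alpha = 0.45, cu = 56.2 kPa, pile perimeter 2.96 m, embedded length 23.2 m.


Using Qs = alpha * cu * perimeter * L
Qs = 0.45 * 56.2 * 2.96 * 23.2
Qs = 1736.71 kN


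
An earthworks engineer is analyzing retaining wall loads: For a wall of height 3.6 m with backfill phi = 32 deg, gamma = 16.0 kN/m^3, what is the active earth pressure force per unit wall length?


Compute active earth pressure coefficient:
Ka = tan^2(45 - phi/2) = tan^2(29.0) = 0.307259
Compute active force:
Pa = 0.5 * Ka * gamma * H^2
Pa = 0.5 * 0.307259 * 16.0 * 3.6^2
Pa = 31.86 kN/m


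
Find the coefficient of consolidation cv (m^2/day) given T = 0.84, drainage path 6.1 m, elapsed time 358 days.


Result: 0.08731 m^2/day

Derivation:
Using cv = T * H_dr^2 / t
H_dr^2 = 6.1^2 = 37.21
cv = 0.84 * 37.21 / 358
cv = 0.08731 m^2/day


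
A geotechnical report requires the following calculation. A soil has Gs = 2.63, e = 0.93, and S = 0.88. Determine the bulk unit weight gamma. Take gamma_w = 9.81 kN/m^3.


Using gamma = gamma_w * (Gs + S*e) / (1 + e)
Numerator: Gs + S*e = 2.63 + 0.88*0.93 = 3.4484
Denominator: 1 + e = 1 + 0.93 = 1.93
gamma = 9.81 * 3.4484 / 1.93
gamma = 17.528 kN/m^3


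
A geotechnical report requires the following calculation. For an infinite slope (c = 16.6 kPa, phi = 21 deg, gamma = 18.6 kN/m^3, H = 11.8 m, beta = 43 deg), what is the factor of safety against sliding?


Result: 0.563

Derivation:
Using Fs = c / (gamma*H*sin(beta)*cos(beta)) + tan(phi)/tan(beta)
Cohesion contribution = 16.6 / (18.6*11.8*sin(43)*cos(43))
Cohesion contribution = 0.151636
Friction contribution = tan(21)/tan(43) = 0.411644
Fs = 0.151636 + 0.411644
Fs = 0.563


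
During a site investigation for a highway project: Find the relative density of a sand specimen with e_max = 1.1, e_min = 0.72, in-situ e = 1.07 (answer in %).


Using Dr = (e_max - e) / (e_max - e_min) * 100
e_max - e = 1.1 - 1.07 = 0.03
e_max - e_min = 1.1 - 0.72 = 0.38
Dr = 0.03 / 0.38 * 100
Dr = 7.89 %


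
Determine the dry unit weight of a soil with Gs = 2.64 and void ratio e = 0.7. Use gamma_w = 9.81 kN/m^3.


Using gamma_d = Gs * gamma_w / (1 + e)
gamma_d = 2.64 * 9.81 / (1 + 0.7)
gamma_d = 2.64 * 9.81 / 1.7
gamma_d = 15.234 kN/m^3


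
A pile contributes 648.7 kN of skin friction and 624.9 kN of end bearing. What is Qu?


Using Qu = Qf + Qb
Qu = 648.7 + 624.9
Qu = 1273.6 kN


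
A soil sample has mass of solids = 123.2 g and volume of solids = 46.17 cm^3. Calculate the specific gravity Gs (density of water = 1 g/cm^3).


Result: 2.668

Derivation:
Using Gs = m_s / (V_s * rho_w)
Since rho_w = 1 g/cm^3:
Gs = 123.2 / 46.17
Gs = 2.668


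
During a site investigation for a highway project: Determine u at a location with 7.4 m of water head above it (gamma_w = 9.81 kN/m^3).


Using u = gamma_w * h_w
u = 9.81 * 7.4
u = 72.59 kPa


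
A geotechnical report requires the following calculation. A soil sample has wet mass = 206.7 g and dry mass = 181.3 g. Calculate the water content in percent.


Using w = (m_wet - m_dry) / m_dry * 100
m_wet - m_dry = 206.7 - 181.3 = 25.4 g
w = 25.4 / 181.3 * 100
w = 14.01 %


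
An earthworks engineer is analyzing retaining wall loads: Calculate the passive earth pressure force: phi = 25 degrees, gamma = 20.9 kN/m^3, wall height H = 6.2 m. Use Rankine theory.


Result: 989.75 kN/m

Derivation:
Compute passive earth pressure coefficient:
Kp = tan^2(45 + phi/2) = tan^2(57.5) = 2.463913
Compute passive force:
Pp = 0.5 * Kp * gamma * H^2
Pp = 0.5 * 2.463913 * 20.9 * 6.2^2
Pp = 989.75 kN/m


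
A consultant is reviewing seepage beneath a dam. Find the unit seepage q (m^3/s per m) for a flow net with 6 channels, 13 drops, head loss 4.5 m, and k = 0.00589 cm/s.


Convert k to m/s for unit consistency with H:
k = 0.00589 cm/s = 0.00589 / 100 m/s = 5.89e-05 m/s
Using q = k * H * Nf / Nd
Nf / Nd = 6 / 13 = 0.4615
q = 5.89e-05 * 4.5 * 0.4615
q = 0.0001223 m^3/s per m


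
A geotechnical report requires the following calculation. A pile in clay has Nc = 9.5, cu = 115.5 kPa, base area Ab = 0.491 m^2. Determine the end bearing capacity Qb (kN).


Using Qb = Nc * cu * Ab
Qb = 9.5 * 115.5 * 0.491
Qb = 538.75 kN


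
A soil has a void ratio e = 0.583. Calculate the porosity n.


Result: 0.3683

Derivation:
Using the relation n = e / (1 + e)
n = 0.583 / (1 + 0.583)
n = 0.583 / 1.583
n = 0.3683


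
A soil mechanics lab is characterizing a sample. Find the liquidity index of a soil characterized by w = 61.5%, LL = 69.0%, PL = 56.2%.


First compute the plasticity index:
PI = LL - PL = 69.0 - 56.2 = 12.8
Then compute the liquidity index:
LI = (w - PL) / PI
LI = (61.5 - 56.2) / 12.8
LI = 0.414


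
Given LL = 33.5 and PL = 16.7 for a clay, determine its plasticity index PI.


Result: 16.8

Derivation:
Using PI = LL - PL
PI = 33.5 - 16.7
PI = 16.8


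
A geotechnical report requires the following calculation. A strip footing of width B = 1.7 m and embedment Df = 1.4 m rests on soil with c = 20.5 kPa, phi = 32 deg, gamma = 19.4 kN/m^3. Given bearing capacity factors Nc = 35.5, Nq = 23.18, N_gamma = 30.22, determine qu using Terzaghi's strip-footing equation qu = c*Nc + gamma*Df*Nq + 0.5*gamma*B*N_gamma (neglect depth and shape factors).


Compute qu = c*Nc + gamma*Df*Nq + 0.5*gamma*B*N_gamma
Term 1: 20.5 * 35.5 = 727.75
Term 2: 19.4 * 1.4 * 23.18 = 629.5688
Term 3: 0.5 * 19.4 * 1.7 * 30.22 = 498.3278
qu = 727.75 + 629.5688 + 498.3278
qu = 1855.65 kPa


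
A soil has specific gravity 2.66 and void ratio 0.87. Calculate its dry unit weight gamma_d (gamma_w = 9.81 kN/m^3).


Using gamma_d = Gs * gamma_w / (1 + e)
gamma_d = 2.66 * 9.81 / (1 + 0.87)
gamma_d = 2.66 * 9.81 / 1.87
gamma_d = 13.954 kN/m^3


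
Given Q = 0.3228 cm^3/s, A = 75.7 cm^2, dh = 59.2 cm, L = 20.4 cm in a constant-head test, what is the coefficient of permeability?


Compute hydraulic gradient:
i = dh / L = 59.2 / 20.4 = 2.90196
Then apply Darcy's law:
k = Q / (A * i)
k = 0.3228 / (75.7 * 2.90196)
k = 0.3228 / 219.678
k = 0.001469 cm/s


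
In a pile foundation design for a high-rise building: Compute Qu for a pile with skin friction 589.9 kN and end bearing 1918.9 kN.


Result: 2508.8 kN

Derivation:
Using Qu = Qf + Qb
Qu = 589.9 + 1918.9
Qu = 2508.8 kN


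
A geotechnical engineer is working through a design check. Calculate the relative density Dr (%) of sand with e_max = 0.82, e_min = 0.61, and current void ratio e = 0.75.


Using Dr = (e_max - e) / (e_max - e_min) * 100
e_max - e = 0.82 - 0.75 = 0.07
e_max - e_min = 0.82 - 0.61 = 0.21
Dr = 0.07 / 0.21 * 100
Dr = 33.33 %


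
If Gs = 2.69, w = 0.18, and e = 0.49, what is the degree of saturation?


Using S = Gs * w / e
S = 2.69 * 0.18 / 0.49
S = 0.9882


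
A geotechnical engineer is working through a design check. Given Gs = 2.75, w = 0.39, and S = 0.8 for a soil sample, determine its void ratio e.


Using the relation e = Gs * w / S
e = 2.75 * 0.39 / 0.8
e = 1.3406


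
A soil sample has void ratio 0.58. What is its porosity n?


Using the relation n = e / (1 + e)
n = 0.58 / (1 + 0.58)
n = 0.58 / 1.58
n = 0.3671


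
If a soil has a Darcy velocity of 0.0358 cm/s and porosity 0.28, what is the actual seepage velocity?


Using v_s = v_d / n
v_s = 0.0358 / 0.28
v_s = 0.12786 cm/s


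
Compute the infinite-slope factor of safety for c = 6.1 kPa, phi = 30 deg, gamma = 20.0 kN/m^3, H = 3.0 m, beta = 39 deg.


Using Fs = c / (gamma*H*sin(beta)*cos(beta)) + tan(phi)/tan(beta)
Cohesion contribution = 6.1 / (20.0*3.0*sin(39)*cos(39))
Cohesion contribution = 0.207876
Friction contribution = tan(30)/tan(39) = 0.712968
Fs = 0.207876 + 0.712968
Fs = 0.921


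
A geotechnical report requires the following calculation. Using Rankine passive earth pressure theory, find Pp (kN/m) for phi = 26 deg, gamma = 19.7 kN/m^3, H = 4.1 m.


Compute passive earth pressure coefficient:
Kp = tan^2(45 + phi/2) = tan^2(58.0) = 2.561071
Compute passive force:
Pp = 0.5 * Kp * gamma * H^2
Pp = 0.5 * 2.561071 * 19.7 * 4.1^2
Pp = 424.06 kN/m


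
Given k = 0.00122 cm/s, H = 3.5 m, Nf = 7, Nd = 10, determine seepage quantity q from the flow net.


Result: 2.989e-05 m^3/s per m

Derivation:
Convert k to m/s for unit consistency with H:
k = 0.00122 cm/s = 0.00122 / 100 m/s = 1.22e-05 m/s
Using q = k * H * Nf / Nd
Nf / Nd = 7 / 10 = 0.7
q = 1.22e-05 * 3.5 * 0.7
q = 2.989e-05 m^3/s per m


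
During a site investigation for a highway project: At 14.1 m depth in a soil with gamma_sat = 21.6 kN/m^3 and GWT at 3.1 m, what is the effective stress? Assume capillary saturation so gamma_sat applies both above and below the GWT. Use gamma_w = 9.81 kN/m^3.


Total stress = gamma_sat * depth
sigma = 21.6 * 14.1 = 304.56 kPa
Pore water pressure u = gamma_w * (depth - d_wt)
u = 9.81 * (14.1 - 3.1) = 107.91 kPa
Effective stress = sigma - u
sigma' = 304.56 - 107.91 = 196.65 kPa


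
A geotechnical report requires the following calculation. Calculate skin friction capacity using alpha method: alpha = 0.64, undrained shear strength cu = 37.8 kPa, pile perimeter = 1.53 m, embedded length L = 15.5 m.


Using Qs = alpha * cu * perimeter * L
Qs = 0.64 * 37.8 * 1.53 * 15.5
Qs = 573.71 kN


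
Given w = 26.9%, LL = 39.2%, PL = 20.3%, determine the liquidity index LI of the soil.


First compute the plasticity index:
PI = LL - PL = 39.2 - 20.3 = 18.9
Then compute the liquidity index:
LI = (w - PL) / PI
LI = (26.9 - 20.3) / 18.9
LI = 0.349


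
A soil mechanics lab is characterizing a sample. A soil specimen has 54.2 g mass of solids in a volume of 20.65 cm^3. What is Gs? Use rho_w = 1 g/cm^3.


Result: 2.625

Derivation:
Using Gs = m_s / (V_s * rho_w)
Since rho_w = 1 g/cm^3:
Gs = 54.2 / 20.65
Gs = 2.625


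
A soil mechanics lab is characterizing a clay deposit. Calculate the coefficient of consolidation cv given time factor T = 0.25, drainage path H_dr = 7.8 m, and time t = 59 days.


Result: 0.2578 m^2/day

Derivation:
Using cv = T * H_dr^2 / t
H_dr^2 = 7.8^2 = 60.84
cv = 0.25 * 60.84 / 59
cv = 0.2578 m^2/day


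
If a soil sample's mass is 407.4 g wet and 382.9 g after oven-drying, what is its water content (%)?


Result: 6.4 %

Derivation:
Using w = (m_wet - m_dry) / m_dry * 100
m_wet - m_dry = 407.4 - 382.9 = 24.5 g
w = 24.5 / 382.9 * 100
w = 6.4 %


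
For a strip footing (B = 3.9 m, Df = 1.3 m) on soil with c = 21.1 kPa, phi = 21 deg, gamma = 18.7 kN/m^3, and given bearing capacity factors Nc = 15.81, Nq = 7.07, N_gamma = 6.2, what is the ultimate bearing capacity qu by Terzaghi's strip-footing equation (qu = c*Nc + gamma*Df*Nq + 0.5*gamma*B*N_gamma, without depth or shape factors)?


Result: 731.55 kPa

Derivation:
Compute qu = c*Nc + gamma*Df*Nq + 0.5*gamma*B*N_gamma
Term 1: 21.1 * 15.81 = 333.591
Term 2: 18.7 * 1.3 * 7.07 = 171.8717
Term 3: 0.5 * 18.7 * 3.9 * 6.2 = 226.083
qu = 333.591 + 171.8717 + 226.083
qu = 731.55 kPa


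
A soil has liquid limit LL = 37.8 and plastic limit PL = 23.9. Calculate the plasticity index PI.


Using PI = LL - PL
PI = 37.8 - 23.9
PI = 13.9


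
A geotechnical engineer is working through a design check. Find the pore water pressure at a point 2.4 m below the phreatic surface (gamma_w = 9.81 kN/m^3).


Result: 23.54 kPa

Derivation:
Using u = gamma_w * h_w
u = 9.81 * 2.4
u = 23.54 kPa


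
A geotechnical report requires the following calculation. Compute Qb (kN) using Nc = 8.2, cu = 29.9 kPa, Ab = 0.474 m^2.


Using Qb = Nc * cu * Ab
Qb = 8.2 * 29.9 * 0.474
Qb = 116.22 kN


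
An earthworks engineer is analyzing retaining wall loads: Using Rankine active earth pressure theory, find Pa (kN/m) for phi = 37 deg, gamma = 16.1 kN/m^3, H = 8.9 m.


Compute active earth pressure coefficient:
Ka = tan^2(45 - phi/2) = tan^2(26.5) = 0.248584
Compute active force:
Pa = 0.5 * Ka * gamma * H^2
Pa = 0.5 * 0.248584 * 16.1 * 8.9^2
Pa = 158.51 kN/m


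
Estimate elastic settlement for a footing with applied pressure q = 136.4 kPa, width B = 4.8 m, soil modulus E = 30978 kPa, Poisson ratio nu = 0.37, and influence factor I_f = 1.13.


Using Se = q * B * (1 - nu^2) * I_f / E
1 - nu^2 = 1 - 0.37^2 = 0.8631
Se = 136.4 * 4.8 * 0.8631 * 1.13 / 30978
Se = 0.020613 m
Convert to mm: Se = 0.020613 * 1000 = 20.613 mm


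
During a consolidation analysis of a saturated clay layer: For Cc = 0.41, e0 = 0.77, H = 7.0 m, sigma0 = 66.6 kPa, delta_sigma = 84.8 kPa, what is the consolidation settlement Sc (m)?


Using Sc = Cc * H / (1 + e0) * log10((sigma0 + delta_sigma) / sigma0)
Stress ratio = (66.6 + 84.8) / 66.6 = 2.27327
log10(2.27327) = 0.356652
Cc * H / (1 + e0) = 0.41 * 7.0 / (1 + 0.77) = 1.62147
Sc = 1.62147 * 0.356652
Sc = 0.5783 m


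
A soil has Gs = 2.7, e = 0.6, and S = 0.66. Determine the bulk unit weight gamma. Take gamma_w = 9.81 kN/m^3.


Using gamma = gamma_w * (Gs + S*e) / (1 + e)
Numerator: Gs + S*e = 2.7 + 0.66*0.6 = 3.096
Denominator: 1 + e = 1 + 0.6 = 1.6
gamma = 9.81 * 3.096 / 1.6
gamma = 18.982 kN/m^3


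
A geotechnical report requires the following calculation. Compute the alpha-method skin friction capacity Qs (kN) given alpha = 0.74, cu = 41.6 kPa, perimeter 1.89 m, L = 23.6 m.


Using Qs = alpha * cu * perimeter * L
Qs = 0.74 * 41.6 * 1.89 * 23.6
Qs = 1373.09 kN


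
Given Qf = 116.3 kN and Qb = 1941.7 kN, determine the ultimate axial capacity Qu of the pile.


Using Qu = Qf + Qb
Qu = 116.3 + 1941.7
Qu = 2058.0 kN


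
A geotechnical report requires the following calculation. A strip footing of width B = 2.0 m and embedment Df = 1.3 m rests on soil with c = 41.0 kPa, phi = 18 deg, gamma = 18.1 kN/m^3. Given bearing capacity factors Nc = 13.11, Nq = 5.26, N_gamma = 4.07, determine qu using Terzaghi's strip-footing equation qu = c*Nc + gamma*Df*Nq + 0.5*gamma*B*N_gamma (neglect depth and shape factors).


Compute qu = c*Nc + gamma*Df*Nq + 0.5*gamma*B*N_gamma
Term 1: 41.0 * 13.11 = 537.51
Term 2: 18.1 * 1.3 * 5.26 = 123.7678
Term 3: 0.5 * 18.1 * 2.0 * 4.07 = 73.667
qu = 537.51 + 123.7678 + 73.667
qu = 734.94 kPa


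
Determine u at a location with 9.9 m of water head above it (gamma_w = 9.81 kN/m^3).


Using u = gamma_w * h_w
u = 9.81 * 9.9
u = 97.12 kPa


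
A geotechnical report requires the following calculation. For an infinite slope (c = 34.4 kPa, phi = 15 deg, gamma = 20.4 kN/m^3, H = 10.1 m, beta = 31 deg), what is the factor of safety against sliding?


Using Fs = c / (gamma*H*sin(beta)*cos(beta)) + tan(phi)/tan(beta)
Cohesion contribution = 34.4 / (20.4*10.1*sin(31)*cos(31))
Cohesion contribution = 0.378183
Friction contribution = tan(15)/tan(31) = 0.445942
Fs = 0.378183 + 0.445942
Fs = 0.824


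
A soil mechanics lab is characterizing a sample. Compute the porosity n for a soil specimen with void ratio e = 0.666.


Using the relation n = e / (1 + e)
n = 0.666 / (1 + 0.666)
n = 0.666 / 1.666
n = 0.3998


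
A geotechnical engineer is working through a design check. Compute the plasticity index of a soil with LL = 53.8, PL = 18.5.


Result: 35.3

Derivation:
Using PI = LL - PL
PI = 53.8 - 18.5
PI = 35.3


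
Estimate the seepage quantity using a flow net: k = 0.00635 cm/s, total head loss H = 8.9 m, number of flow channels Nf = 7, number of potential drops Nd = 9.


Result: 0.0004396 m^3/s per m

Derivation:
Convert k to m/s for unit consistency with H:
k = 0.00635 cm/s = 0.00635 / 100 m/s = 6.35e-05 m/s
Using q = k * H * Nf / Nd
Nf / Nd = 7 / 9 = 0.7778
q = 6.35e-05 * 8.9 * 0.7778
q = 0.0004396 m^3/s per m


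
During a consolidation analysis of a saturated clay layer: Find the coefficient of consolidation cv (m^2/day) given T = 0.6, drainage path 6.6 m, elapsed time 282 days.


Result: 0.09268 m^2/day

Derivation:
Using cv = T * H_dr^2 / t
H_dr^2 = 6.6^2 = 43.56
cv = 0.6 * 43.56 / 282
cv = 0.09268 m^2/day


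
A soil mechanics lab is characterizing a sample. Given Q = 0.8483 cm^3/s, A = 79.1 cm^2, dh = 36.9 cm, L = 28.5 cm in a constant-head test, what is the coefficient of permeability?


Result: 0.008283 cm/s

Derivation:
Compute hydraulic gradient:
i = dh / L = 36.9 / 28.5 = 1.29474
Then apply Darcy's law:
k = Q / (A * i)
k = 0.8483 / (79.1 * 1.29474)
k = 0.8483 / 102.414
k = 0.008283 cm/s


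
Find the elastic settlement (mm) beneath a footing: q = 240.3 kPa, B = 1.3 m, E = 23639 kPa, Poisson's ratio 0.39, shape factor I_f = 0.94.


Using Se = q * B * (1 - nu^2) * I_f / E
1 - nu^2 = 1 - 0.39^2 = 0.8479
Se = 240.3 * 1.3 * 0.8479 * 0.94 / 23639
Se = 0.010533 m
Convert to mm: Se = 0.010533 * 1000 = 10.533 mm


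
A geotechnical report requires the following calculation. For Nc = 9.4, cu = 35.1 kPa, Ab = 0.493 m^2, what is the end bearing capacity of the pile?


Result: 162.66 kN

Derivation:
Using Qb = Nc * cu * Ab
Qb = 9.4 * 35.1 * 0.493
Qb = 162.66 kN


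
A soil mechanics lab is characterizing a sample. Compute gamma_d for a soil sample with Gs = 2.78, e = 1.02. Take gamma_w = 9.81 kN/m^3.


Result: 13.501 kN/m^3

Derivation:
Using gamma_d = Gs * gamma_w / (1 + e)
gamma_d = 2.78 * 9.81 / (1 + 1.02)
gamma_d = 2.78 * 9.81 / 2.02
gamma_d = 13.501 kN/m^3


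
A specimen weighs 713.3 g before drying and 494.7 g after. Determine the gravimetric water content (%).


Result: 44.19 %

Derivation:
Using w = (m_wet - m_dry) / m_dry * 100
m_wet - m_dry = 713.3 - 494.7 = 218.6 g
w = 218.6 / 494.7 * 100
w = 44.19 %


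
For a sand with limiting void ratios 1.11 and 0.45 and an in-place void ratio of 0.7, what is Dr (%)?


Using Dr = (e_max - e) / (e_max - e_min) * 100
e_max - e = 1.11 - 0.7 = 0.41
e_max - e_min = 1.11 - 0.45 = 0.66
Dr = 0.41 / 0.66 * 100
Dr = 62.12 %


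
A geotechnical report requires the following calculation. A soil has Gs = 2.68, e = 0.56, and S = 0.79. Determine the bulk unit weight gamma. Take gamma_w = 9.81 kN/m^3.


Using gamma = gamma_w * (Gs + S*e) / (1 + e)
Numerator: Gs + S*e = 2.68 + 0.79*0.56 = 3.1224
Denominator: 1 + e = 1 + 0.56 = 1.56
gamma = 9.81 * 3.1224 / 1.56
gamma = 19.635 kN/m^3


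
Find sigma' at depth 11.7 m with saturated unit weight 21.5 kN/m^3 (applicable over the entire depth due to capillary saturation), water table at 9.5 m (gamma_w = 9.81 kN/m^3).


Total stress = gamma_sat * depth
sigma = 21.5 * 11.7 = 251.55 kPa
Pore water pressure u = gamma_w * (depth - d_wt)
u = 9.81 * (11.7 - 9.5) = 21.582 kPa
Effective stress = sigma - u
sigma' = 251.55 - 21.582 = 229.97 kPa


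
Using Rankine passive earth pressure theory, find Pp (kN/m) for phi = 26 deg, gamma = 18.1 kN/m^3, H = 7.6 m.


Compute passive earth pressure coefficient:
Kp = tan^2(45 + phi/2) = tan^2(58.0) = 2.561071
Compute passive force:
Pp = 0.5 * Kp * gamma * H^2
Pp = 0.5 * 2.561071 * 18.1 * 7.6^2
Pp = 1338.74 kN/m


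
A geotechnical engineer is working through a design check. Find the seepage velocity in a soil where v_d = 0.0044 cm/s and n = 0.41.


Using v_s = v_d / n
v_s = 0.0044 / 0.41
v_s = 0.01073 cm/s


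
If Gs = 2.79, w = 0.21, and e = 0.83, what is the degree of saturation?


Result: 0.7059

Derivation:
Using S = Gs * w / e
S = 2.79 * 0.21 / 0.83
S = 0.7059


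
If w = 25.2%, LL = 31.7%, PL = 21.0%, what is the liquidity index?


Result: 0.393

Derivation:
First compute the plasticity index:
PI = LL - PL = 31.7 - 21.0 = 10.7
Then compute the liquidity index:
LI = (w - PL) / PI
LI = (25.2 - 21.0) / 10.7
LI = 0.393


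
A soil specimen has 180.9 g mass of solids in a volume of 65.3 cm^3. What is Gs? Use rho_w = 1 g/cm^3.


Using Gs = m_s / (V_s * rho_w)
Since rho_w = 1 g/cm^3:
Gs = 180.9 / 65.3
Gs = 2.77


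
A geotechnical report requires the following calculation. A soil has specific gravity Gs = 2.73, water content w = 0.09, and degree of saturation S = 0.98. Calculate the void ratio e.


Using the relation e = Gs * w / S
e = 2.73 * 0.09 / 0.98
e = 0.2507


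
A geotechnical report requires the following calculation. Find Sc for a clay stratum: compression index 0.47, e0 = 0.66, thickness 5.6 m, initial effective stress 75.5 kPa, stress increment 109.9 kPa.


Result: 0.6186 m

Derivation:
Using Sc = Cc * H / (1 + e0) * log10((sigma0 + delta_sigma) / sigma0)
Stress ratio = (75.5 + 109.9) / 75.5 = 2.45563
log10(2.45563) = 0.390163
Cc * H / (1 + e0) = 0.47 * 5.6 / (1 + 0.66) = 1.58554
Sc = 1.58554 * 0.390163
Sc = 0.6186 m


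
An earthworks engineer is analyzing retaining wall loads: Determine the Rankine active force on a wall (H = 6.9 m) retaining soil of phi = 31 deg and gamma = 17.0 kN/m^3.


Compute active earth pressure coefficient:
Ka = tan^2(45 - phi/2) = tan^2(29.5) = 0.320099
Compute active force:
Pa = 0.5 * Ka * gamma * H^2
Pa = 0.5 * 0.320099 * 17.0 * 6.9^2
Pa = 129.54 kN/m


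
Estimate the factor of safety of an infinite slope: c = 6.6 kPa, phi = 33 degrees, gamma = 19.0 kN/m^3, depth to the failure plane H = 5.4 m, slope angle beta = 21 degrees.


Result: 1.884

Derivation:
Using Fs = c / (gamma*H*sin(beta)*cos(beta)) + tan(phi)/tan(beta)
Cohesion contribution = 6.6 / (19.0*5.4*sin(21)*cos(21))
Cohesion contribution = 0.192272
Friction contribution = tan(33)/tan(21) = 1.69176
Fs = 0.192272 + 1.69176
Fs = 1.884


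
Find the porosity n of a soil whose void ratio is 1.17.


Result: 0.5392

Derivation:
Using the relation n = e / (1 + e)
n = 1.17 / (1 + 1.17)
n = 1.17 / 2.17
n = 0.5392


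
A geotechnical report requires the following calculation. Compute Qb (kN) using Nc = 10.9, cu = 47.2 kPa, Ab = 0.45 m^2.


Using Qb = Nc * cu * Ab
Qb = 10.9 * 47.2 * 0.45
Qb = 231.52 kN


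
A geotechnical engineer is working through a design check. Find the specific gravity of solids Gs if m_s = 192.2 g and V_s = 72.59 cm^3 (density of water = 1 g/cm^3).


Using Gs = m_s / (V_s * rho_w)
Since rho_w = 1 g/cm^3:
Gs = 192.2 / 72.59
Gs = 2.648


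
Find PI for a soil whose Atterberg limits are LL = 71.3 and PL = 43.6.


Using PI = LL - PL
PI = 71.3 - 43.6
PI = 27.7


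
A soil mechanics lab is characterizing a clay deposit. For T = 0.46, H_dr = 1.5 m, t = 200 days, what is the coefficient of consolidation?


Result: 0.00518 m^2/day

Derivation:
Using cv = T * H_dr^2 / t
H_dr^2 = 1.5^2 = 2.25
cv = 0.46 * 2.25 / 200
cv = 0.00518 m^2/day


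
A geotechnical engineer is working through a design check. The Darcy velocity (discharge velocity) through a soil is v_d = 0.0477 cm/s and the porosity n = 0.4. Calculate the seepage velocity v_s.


Using v_s = v_d / n
v_s = 0.0477 / 0.4
v_s = 0.11925 cm/s


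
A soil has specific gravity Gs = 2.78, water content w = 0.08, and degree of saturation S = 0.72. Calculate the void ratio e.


Result: 0.3089

Derivation:
Using the relation e = Gs * w / S
e = 2.78 * 0.08 / 0.72
e = 0.3089


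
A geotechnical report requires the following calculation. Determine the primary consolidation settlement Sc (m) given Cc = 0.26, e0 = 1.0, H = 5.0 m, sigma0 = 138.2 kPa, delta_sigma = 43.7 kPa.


Using Sc = Cc * H / (1 + e0) * log10((sigma0 + delta_sigma) / sigma0)
Stress ratio = (138.2 + 43.7) / 138.2 = 1.31621
log10(1.31621) = 0.119325
Cc * H / (1 + e0) = 0.26 * 5.0 / (1 + 1.0) = 0.65
Sc = 0.65 * 0.119325
Sc = 0.0776 m


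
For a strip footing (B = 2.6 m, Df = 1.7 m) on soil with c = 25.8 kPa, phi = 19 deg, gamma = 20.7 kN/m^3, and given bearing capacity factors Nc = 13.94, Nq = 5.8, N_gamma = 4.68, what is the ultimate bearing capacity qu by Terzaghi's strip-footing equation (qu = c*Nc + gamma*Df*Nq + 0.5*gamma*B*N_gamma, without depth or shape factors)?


Compute qu = c*Nc + gamma*Df*Nq + 0.5*gamma*B*N_gamma
Term 1: 25.8 * 13.94 = 359.652
Term 2: 20.7 * 1.7 * 5.8 = 204.102
Term 3: 0.5 * 20.7 * 2.6 * 4.68 = 125.9388
qu = 359.652 + 204.102 + 125.9388
qu = 689.69 kPa


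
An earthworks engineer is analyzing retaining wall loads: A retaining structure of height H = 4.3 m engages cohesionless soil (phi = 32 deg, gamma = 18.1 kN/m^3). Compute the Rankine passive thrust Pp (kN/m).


Compute passive earth pressure coefficient:
Kp = tan^2(45 + phi/2) = tan^2(61.0) = 3.254588
Compute passive force:
Pp = 0.5 * Kp * gamma * H^2
Pp = 0.5 * 3.254588 * 18.1 * 4.3^2
Pp = 544.6 kN/m


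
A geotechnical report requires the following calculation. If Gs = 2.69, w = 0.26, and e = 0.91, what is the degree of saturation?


Using S = Gs * w / e
S = 2.69 * 0.26 / 0.91
S = 0.7686


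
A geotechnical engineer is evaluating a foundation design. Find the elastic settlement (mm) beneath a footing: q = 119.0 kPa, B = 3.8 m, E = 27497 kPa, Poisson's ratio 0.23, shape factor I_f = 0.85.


Using Se = q * B * (1 - nu^2) * I_f / E
1 - nu^2 = 1 - 0.23^2 = 0.9471
Se = 119.0 * 3.8 * 0.9471 * 0.85 / 27497
Se = 0.013239 m
Convert to mm: Se = 0.013239 * 1000 = 13.239 mm


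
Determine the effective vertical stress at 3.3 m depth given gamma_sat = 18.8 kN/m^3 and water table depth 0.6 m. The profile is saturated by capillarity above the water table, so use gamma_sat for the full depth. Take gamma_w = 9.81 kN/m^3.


Result: 35.55 kPa

Derivation:
Total stress = gamma_sat * depth
sigma = 18.8 * 3.3 = 62.04 kPa
Pore water pressure u = gamma_w * (depth - d_wt)
u = 9.81 * (3.3 - 0.6) = 26.487 kPa
Effective stress = sigma - u
sigma' = 62.04 - 26.487 = 35.55 kPa


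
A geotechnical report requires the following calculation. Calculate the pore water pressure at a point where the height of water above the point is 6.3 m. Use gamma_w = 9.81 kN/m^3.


Using u = gamma_w * h_w
u = 9.81 * 6.3
u = 61.8 kPa


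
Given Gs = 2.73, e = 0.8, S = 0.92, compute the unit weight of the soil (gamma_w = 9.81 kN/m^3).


Using gamma = gamma_w * (Gs + S*e) / (1 + e)
Numerator: Gs + S*e = 2.73 + 0.92*0.8 = 3.466
Denominator: 1 + e = 1 + 0.8 = 1.8
gamma = 9.81 * 3.466 / 1.8
gamma = 18.89 kN/m^3


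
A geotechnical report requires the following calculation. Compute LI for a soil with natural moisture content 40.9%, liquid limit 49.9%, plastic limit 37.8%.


Result: 0.256

Derivation:
First compute the plasticity index:
PI = LL - PL = 49.9 - 37.8 = 12.1
Then compute the liquidity index:
LI = (w - PL) / PI
LI = (40.9 - 37.8) / 12.1
LI = 0.256


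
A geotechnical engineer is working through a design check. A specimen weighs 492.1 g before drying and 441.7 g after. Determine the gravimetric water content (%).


Result: 11.41 %

Derivation:
Using w = (m_wet - m_dry) / m_dry * 100
m_wet - m_dry = 492.1 - 441.7 = 50.4 g
w = 50.4 / 441.7 * 100
w = 11.41 %


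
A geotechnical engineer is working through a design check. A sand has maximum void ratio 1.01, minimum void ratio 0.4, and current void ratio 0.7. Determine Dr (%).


Using Dr = (e_max - e) / (e_max - e_min) * 100
e_max - e = 1.01 - 0.7 = 0.31
e_max - e_min = 1.01 - 0.4 = 0.61
Dr = 0.31 / 0.61 * 100
Dr = 50.82 %
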